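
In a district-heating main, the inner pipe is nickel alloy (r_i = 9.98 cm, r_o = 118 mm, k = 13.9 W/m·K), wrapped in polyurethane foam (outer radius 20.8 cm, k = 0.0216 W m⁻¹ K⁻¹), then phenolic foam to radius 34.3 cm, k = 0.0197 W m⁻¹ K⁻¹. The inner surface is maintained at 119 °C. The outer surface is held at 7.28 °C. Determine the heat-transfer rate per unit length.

Q' = 13.6 W/m

Series thermal resistances, inner to outer:
  R'_nickel alloy = ln(0.118/0.0998)/(2πk) = 0.1675/(2π·13.9) = 0.001918 m·K/W
  R'_polyurethane foam = ln(0.208/0.118)/(2πk) = 0.5669/(2π·0.0216) = 4.177 m·K/W
  R'_phenolic foam = ln(0.343/0.208)/(2πk) = 0.5002/(2π·0.0197) = 4.041 m·K/W
ΣR = 0.001918 + 4.177 + 4.041 = 8.220 m·K/W
Q' = ΔT/ΣR = (119 °C − 7.28 °C)/8.220 = 13.6 W/m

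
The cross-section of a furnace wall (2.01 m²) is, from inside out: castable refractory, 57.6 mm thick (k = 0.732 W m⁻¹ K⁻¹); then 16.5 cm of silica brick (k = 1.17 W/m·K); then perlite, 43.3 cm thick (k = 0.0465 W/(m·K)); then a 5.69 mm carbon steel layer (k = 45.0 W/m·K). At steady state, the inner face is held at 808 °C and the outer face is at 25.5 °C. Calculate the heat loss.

Treat each layer as a resistance in series:
  R_castable refractory = L/(kA) = 0.0576/(0.732·2.01) = 0.03915 K/W
  R_silica brick = L/(kA) = 0.165/(1.17·2.01) = 0.07016 K/W
  R_perlite = L/(kA) = 0.433/(0.0465·2.01) = 4.633 K/W
  R_carbon steel = L/(kA) = 0.00569/(45.0·2.01) = 6.291×10^-5 K/W
ΣR = 0.03915 + 0.07016 + 4.633 + 6.291×10^-5 = 4.742 K/W
Q = ΔT/ΣR = (808 °C − 25.5 °C)/4.742 = 165 W

Q = 165 W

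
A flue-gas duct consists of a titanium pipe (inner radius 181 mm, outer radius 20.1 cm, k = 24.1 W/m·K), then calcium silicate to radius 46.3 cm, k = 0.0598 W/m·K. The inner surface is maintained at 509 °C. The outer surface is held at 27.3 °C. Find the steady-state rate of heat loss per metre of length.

Q' = 217 W/m

Resistance network (inner→outer):
  R'_titanium = ln(0.201/0.181)/(2πk) = 0.1048/(2π·24.1) = 6.921×10^-4 m·K/W
  R'_calcium silicate = ln(0.463/0.201)/(2πk) = 0.8344/(2π·0.0598) = 2.221 m·K/W
ΣR = 6.921×10^-4 + 2.221 = 2.222 m·K/W
Q' = ΔT/ΣR = (509 °C − 27.3 °C)/2.222 = 217 W/m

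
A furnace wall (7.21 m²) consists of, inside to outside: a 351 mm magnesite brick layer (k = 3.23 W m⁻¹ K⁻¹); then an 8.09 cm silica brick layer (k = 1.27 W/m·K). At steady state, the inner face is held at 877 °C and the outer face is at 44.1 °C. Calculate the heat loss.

Series thermal resistances, inner to outer:
  R_magnesite brick = L/(kA) = 0.351/(3.23·7.21) = 0.01507 K/W
  R_silica brick = L/(kA) = 0.0809/(1.27·7.21) = 0.008835 K/W
ΣR = 0.01507 + 0.008835 = 0.02391 K/W
Q = ΔT/ΣR = (877 °C − 44.1 °C)/0.02391 = 34800 W

Q = 34800 W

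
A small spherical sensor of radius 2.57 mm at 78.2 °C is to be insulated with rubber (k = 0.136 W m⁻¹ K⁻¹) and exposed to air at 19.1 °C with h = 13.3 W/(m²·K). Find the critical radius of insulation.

For a sphere, r_cr = 2k_ins/h = 2·0.136/13.3 = 0.0205 m = 2.05 cm

r_cr = 2.05 cm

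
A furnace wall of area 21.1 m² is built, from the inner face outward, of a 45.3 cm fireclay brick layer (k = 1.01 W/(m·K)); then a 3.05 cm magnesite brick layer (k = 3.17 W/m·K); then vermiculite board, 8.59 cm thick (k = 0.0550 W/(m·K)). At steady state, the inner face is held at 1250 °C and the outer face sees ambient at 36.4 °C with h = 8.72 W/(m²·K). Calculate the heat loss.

Q = 12.0 kW

Treat each layer as a resistance in series:
  R_fireclay brick = L/(kA) = 0.453/(1.01·21.1) = 0.02126 K/W
  R_magnesite brick = L/(kA) = 0.0305/(3.17·21.1) = 4.560×10^-4 K/W
  R_vermiculite board = L/(kA) = 0.0859/(0.0550·21.1) = 0.07402 K/W
  R_conv,out = 1/(hA) = 1/(8.72·21.1) = 0.005435 K/W
ΣR = 0.02126 + 4.560×10^-4 + 0.07402 + 0.005435 = 0.1012 K/W
Q = ΔT/ΣR = (1250 °C − 36.4 °C)/0.1012 = 12000 W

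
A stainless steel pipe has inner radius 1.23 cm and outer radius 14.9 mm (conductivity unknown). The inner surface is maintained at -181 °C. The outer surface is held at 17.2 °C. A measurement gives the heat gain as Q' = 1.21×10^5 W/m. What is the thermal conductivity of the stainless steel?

k = 18.6 W/m·K

ΣR = ΔT/Q' = |-181 − 17.2|/1.21×10^5 = 0.001638 m·K/W
ln(r₂/r₁)/(2πk) = 0.001638 ⇒ k = 0.1918/(2π·0.001638) = 18.6 W/m·K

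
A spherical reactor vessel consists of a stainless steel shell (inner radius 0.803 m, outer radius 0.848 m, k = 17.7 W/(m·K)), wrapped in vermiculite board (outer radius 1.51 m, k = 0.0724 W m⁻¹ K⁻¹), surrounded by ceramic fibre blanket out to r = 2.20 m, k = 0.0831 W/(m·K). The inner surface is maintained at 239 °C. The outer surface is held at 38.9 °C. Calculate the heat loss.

Q = 261 W

Treat each layer as a resistance in series:
  R_stainless steel = (1/0.803 − 1/0.848)/(4πk) = 0.06608/(4π·17.7) = 2.971×10^-4 K/W
  R_vermiculite board = (1/0.848 − 1/1.51)/(4πk) = 0.5170/(4π·0.0724) = 0.5682 K/W
  R_ceramic fibre blanket = (1/1.51 − 1/2.20)/(4πk) = 0.2077/(4π·0.0831) = 0.1989 K/W
ΣR = 2.971×10^-4 + 0.5682 + 0.1989 = 0.7674 K/W
Q = ΔT/ΣR = (239 °C − 38.9 °C)/0.7674 = 261 W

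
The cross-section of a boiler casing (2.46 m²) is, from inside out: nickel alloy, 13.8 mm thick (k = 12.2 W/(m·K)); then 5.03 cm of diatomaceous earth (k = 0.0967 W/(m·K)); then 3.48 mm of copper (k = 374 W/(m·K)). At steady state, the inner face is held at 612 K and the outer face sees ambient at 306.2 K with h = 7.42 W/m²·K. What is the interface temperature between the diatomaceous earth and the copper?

T = 369.0 K

Resistance network (inner→outer):
  R_nickel alloy = L/(kA) = 0.0138/(12.2·2.46) = 4.598×10^-4 K/W
  R_diatomaceous earth = L/(kA) = 0.0503/(0.0967·2.46) = 0.2114 K/W
  R_copper = L/(kA) = 0.00348/(374·2.46) = 3.782×10^-6 K/W
  R_conv,out = 1/(hA) = 1/(7.42·2.46) = 0.05478 K/W
ΣR = 4.598×10^-4 + 0.2114 + 3.782×10^-6 + 0.05478 = 0.2666 K/W
Q = ΔT/ΣR = (612 K − 306.2 K)/0.2666 = 1147 W
From the inner boundary to the diatomaceous earth/copper interface, ΣR_partial = 0.2119 K/W.
T_interface = T_in − Q·ΣR_partial = 612 K − (1147)(0.2119) = 369.0 K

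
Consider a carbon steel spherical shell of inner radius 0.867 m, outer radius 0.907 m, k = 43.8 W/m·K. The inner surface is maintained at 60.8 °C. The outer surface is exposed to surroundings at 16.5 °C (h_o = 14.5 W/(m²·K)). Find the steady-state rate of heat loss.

Q = 6.55 kW

Treat each layer as a resistance in series:
  R_carbon steel = (1/0.867 − 1/0.907)/(4πk) = 0.05087/(4π·43.8) = 9.242×10^-5 K/W
  R_conv,out = 1/(4πr²h) = 1/(4π·0.907²·14.5) = 0.006671 K/W
ΣR = 9.242×10^-5 + 0.006671 = 0.006763 K/W
Q = ΔT/ΣR = (60.8 °C − 16.5 °C)/0.006763 = 6550 W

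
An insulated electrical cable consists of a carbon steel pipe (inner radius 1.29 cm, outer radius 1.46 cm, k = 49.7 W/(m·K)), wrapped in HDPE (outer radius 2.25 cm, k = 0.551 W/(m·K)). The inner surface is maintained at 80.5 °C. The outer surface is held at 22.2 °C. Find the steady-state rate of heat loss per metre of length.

Treat each layer as a resistance in series:
  R'_carbon steel = ln(0.0146/0.0129)/(2πk) = 0.1238/(2π·49.7) = 3.964×10^-4 m·K/W
  R'_HDPE = ln(0.0225/0.0146)/(2πk) = 0.4325/(2π·0.551) = 0.1249 m·K/W
ΣR = 3.964×10^-4 + 0.1249 = 0.1253 m·K/W
Q' = ΔT/ΣR = (80.5 °C − 22.2 °C)/0.1253 = 465 W/m

Q' = 465 W/m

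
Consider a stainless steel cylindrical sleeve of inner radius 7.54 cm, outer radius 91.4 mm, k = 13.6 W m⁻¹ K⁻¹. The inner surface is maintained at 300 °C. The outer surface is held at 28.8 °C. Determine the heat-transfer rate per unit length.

Q' = 1.20×10^5 W/m

Q' = 2πk·ΔT/ln(r₂/r₁) = 2π × 13.6 × 271.2 / ln(0.0914/0.0754) = 1.20×10^5 W/m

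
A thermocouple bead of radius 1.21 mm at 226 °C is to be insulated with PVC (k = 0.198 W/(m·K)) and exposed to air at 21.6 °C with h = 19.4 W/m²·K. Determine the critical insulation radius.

r_cr = 2.04 cm

For a sphere, r_cr = 2k_ins/h = 2·0.198/19.4 = 0.0204 m = 2.04 cm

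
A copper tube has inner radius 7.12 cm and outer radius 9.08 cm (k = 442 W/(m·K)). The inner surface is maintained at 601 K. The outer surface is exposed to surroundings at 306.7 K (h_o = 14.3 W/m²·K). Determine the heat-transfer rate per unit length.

Q' = 2.40 kW/m

Resistance network (inner→outer):
  R'_copper = ln(0.0908/0.0712)/(2πk) = 0.2432/(2π·442) = 8.756×10^-5 m·K/W
  R'_conv,out = 1/(2πr h) = 1/(2π·0.0908·14.3) = 0.1226 m·K/W
ΣR = 8.756×10^-5 + 0.1226 = 0.1227 m·K/W
Q' = ΔT/ΣR = (601 K − 306.7 K)/0.1227 = 2400 W/m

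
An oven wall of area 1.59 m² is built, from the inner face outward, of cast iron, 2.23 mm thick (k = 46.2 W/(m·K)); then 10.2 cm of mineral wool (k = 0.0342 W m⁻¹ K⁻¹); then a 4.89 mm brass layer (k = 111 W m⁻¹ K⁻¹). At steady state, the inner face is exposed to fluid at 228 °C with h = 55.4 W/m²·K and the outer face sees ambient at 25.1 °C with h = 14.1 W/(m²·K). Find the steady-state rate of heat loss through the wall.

Resistance network (inner→outer):
  R_conv,in = 1/(hA) = 1/(55.4·1.59) = 0.01135 K/W
  R_cast iron = L/(kA) = 0.00223/(46.2·1.59) = 3.036×10^-5 K/W
  R_mineral wool = L/(kA) = 0.102/(0.0342·1.59) = 1.876 K/W
  R_brass = L/(kA) = 0.00489/(111·1.59) = 2.771×10^-5 K/W
  R_conv,out = 1/(hA) = 1/(14.1·1.59) = 0.04461 K/W
ΣR = 0.01135 + 3.036×10^-5 + 1.876 + 2.771×10^-5 + 0.04461 = 1.932 K/W
Q = ΔT/ΣR = (228 °C − 25.1 °C)/1.932 = 105 W

Q = 105 W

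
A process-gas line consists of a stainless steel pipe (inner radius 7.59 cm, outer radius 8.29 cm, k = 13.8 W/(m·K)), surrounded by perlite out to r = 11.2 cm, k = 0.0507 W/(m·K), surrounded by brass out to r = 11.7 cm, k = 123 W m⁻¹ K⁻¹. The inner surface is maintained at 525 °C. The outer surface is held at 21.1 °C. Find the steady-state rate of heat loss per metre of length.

Q' = 533 W/m

Resistance network (inner→outer):
  R'_stainless steel = ln(0.0829/0.0759)/(2πk) = 0.08822/(2π·13.8) = 0.001017 m·K/W
  R'_perlite = ln(0.112/0.0829)/(2πk) = 0.3009/(2π·0.0507) = 0.9445 m·K/W
  R'_brass = ln(0.117/0.112)/(2πk) = 0.04368/(2π·123) = 5.651×10^-5 m·K/W
ΣR = 0.001017 + 0.9445 + 5.651×10^-5 = 0.9456 m·K/W
Q' = ΔT/ΣR = (525 °C − 21.1 °C)/0.9456 = 533 W/m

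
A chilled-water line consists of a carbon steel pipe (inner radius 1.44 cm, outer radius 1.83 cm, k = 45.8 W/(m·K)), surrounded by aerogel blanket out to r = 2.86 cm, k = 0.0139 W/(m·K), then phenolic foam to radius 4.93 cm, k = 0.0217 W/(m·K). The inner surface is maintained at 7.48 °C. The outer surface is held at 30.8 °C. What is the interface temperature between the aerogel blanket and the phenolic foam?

T = 20.6 °C

Series thermal resistances, inner to outer:
  R'_carbon steel = ln(0.0183/0.0144)/(2πk) = 0.2397/(2π·45.8) = 8.329×10^-4 m·K/W
  R'_aerogel blanket = ln(0.0286/0.0183)/(2πk) = 0.4465/(2π·0.0139) = 5.112 m·K/W
  R'_phenolic foam = ln(0.0493/0.0286)/(2πk) = 0.5445/(2π·0.0217) = 3.994 m·K/W
ΣR = 8.329×10^-4 + 5.112 + 3.994 = 9.107 m·K/W
Q' = ΔT/ΣR = (7.48 °C − 30.8 °C)/9.107 = -2.561 W/m
From the inner boundary to the aerogel blanket/phenolic foam interface, ΣR_partial = 5.113 m·K/W.
T_interface = T_in − Q'·ΣR_partial = 7.48 °C − (-2.561)(5.113) = 20.6 °C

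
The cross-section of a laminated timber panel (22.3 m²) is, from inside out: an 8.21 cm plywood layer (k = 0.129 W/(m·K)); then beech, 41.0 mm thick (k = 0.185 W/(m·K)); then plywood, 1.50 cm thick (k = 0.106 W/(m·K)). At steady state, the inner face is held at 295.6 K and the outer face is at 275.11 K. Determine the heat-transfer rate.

Q = 457 W

Treat each layer as a resistance in series:
  R_plywood = L/(kA) = 0.0821/(0.129·22.3) = 0.02854 K/W
  R_beech = L/(kA) = 0.0410/(0.185·22.3) = 0.009938 K/W
  R_plywood = L/(kA) = 0.0150/(0.106·22.3) = 0.006346 K/W
ΣR = 0.02854 + 0.009938 + 0.006346 = 0.04482 K/W
Q = ΔT/ΣR = (295.6 K − 275.11 K)/0.04482 = 457 W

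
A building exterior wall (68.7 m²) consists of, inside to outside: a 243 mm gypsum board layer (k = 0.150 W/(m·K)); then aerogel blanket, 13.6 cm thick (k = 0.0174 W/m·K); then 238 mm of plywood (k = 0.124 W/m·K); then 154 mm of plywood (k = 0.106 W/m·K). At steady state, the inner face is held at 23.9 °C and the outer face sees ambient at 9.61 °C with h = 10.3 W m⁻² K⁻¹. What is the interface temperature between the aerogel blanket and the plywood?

T = 13.5 °C

Series thermal resistances, inner to outer:
  R_gypsum board = L/(kA) = 0.243/(0.150·68.7) = 0.02358 K/W
  R_aerogel blanket = L/(kA) = 0.136/(0.0174·68.7) = 0.1138 K/W
  R_plywood = L/(kA) = 0.238/(0.124·68.7) = 0.02794 K/W
  R_plywood = L/(kA) = 0.154/(0.106·68.7) = 0.02115 K/W
  R_conv,out = 1/(hA) = 1/(10.3·68.7) = 0.001413 K/W
ΣR = 0.02358 + 0.1138 + 0.02794 + 0.02115 + 0.001413 = 0.1879 K/W
Q = ΔT/ΣR = (23.9 °C − 9.61 °C)/0.1879 = 76.05 W
From the inner boundary to the aerogel blanket/plywood interface, ΣR_partial = 0.1374 K/W.
T_interface = T_in − Q·ΣR_partial = 23.9 °C − (76.05)(0.1374) = 13.5 °C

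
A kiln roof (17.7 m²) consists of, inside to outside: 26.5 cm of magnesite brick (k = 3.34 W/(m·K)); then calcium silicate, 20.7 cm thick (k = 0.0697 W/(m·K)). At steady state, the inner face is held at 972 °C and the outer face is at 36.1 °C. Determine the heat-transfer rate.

Series thermal resistances, inner to outer:
  R_magnesite brick = L/(kA) = 0.265/(3.34·17.7) = 0.004483 K/W
  R_calcium silicate = L/(kA) = 0.207/(0.0697·17.7) = 0.1678 K/W
ΣR = 0.004483 + 0.1678 = 0.1723 K/W
Q = ΔT/ΣR = (972 °C − 36.1 °C)/0.1723 = 5430 W

Q = 5430 W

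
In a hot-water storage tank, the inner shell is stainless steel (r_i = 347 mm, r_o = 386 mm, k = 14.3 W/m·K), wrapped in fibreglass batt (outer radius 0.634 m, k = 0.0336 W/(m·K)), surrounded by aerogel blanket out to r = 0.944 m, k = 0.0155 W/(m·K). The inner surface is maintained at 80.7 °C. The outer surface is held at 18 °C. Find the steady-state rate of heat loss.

Q = 12.4 W

Resistance network (inner→outer):
  R_stainless steel = (1/0.347 − 1/0.386)/(4πk) = 0.2912/(4π·14.3) = 0.001620 K/W
  R_fibreglass batt = (1/0.386 − 1/0.634)/(4πk) = 1.013/(4π·0.0336) = 2.400 K/W
  R_aerogel blanket = (1/0.634 − 1/0.944)/(4πk) = 0.5180/(4π·0.0155) = 2.659 K/W
ΣR = 0.001620 + 2.400 + 2.659 = 5.061 K/W
Q = ΔT/ΣR = (80.7 °C − 18 °C)/5.061 = 12.4 W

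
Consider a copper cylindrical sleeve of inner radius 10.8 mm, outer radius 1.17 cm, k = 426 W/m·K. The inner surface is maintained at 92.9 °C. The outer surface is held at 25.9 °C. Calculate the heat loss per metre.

Q' = 2.24×10^6 W/m

Q' = 2πk·ΔT/ln(r₂/r₁) = 2π × 426 × 67 / ln(0.0117/0.0108) = 2.24×10^6 W/m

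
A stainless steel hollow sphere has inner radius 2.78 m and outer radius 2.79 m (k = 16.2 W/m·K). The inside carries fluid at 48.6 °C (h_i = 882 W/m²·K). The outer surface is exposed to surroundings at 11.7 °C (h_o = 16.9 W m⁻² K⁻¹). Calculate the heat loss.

Resistance network (inner→outer):
  R_conv,in = 1/(4πr²h) = 1/(4π·2.78²·882) = 1.167×10^-5 K/W
  R_stainless steel = (1/2.78 − 1/2.79)/(4πk) = 0.001289/(4π·16.2) = 6.333×10^-6 K/W
  R_conv,out = 1/(4πr²h) = 1/(4π·2.79²·16.9) = 6.049×10^-4 K/W
ΣR = 1.167×10^-5 + 6.333×10^-6 + 6.049×10^-4 = 6.229×10^-4 K/W
Q = ΔT/ΣR = (48.6 °C − 11.7 °C)/6.229×10^-4 = 59200 W

Q = 59.2 kW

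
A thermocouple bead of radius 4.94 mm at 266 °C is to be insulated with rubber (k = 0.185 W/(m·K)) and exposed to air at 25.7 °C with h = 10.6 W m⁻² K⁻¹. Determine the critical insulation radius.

For a sphere, r_cr = 2k_ins/h = 2·0.185/10.6 = 0.0349 m = 3.49 cm

r_cr = 3.49 cm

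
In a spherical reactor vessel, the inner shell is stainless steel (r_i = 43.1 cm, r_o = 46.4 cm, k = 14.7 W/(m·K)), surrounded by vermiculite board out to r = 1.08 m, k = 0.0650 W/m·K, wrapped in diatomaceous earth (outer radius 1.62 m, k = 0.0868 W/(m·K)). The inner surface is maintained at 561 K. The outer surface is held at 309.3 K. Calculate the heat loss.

Resistance network (inner→outer):
  R_stainless steel = (1/0.431 − 1/0.464)/(4πk) = 0.1650/(4π·14.7) = 8.933×10^-4 K/W
  R_vermiculite board = (1/0.464 − 1/1.08)/(4πk) = 1.229/(4π·0.0650) = 1.505 K/W
  R_diatomaceous earth = (1/1.08 − 1/1.62)/(4πk) = 0.3086/(4π·0.0868) = 0.2830 K/W
ΣR = 8.933×10^-4 + 1.505 + 0.2830 = 1.789 K/W
Q = ΔT/ΣR = (561 K − 309.3 K)/1.789 = 141 W

Q = 141 W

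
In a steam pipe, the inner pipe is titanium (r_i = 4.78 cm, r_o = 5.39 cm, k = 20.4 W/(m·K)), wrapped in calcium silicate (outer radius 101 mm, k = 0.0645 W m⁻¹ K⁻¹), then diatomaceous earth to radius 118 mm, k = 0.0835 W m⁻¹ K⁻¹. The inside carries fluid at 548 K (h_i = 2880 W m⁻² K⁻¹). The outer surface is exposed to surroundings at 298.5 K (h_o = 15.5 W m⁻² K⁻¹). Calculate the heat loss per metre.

Treat each layer as a resistance in series:
  R'_conv,in = 1/(2πr h) = 1/(2π·0.0478·2880) = 0.001156 m·K/W
  R'_titanium = ln(0.0539/0.0478)/(2πk) = 0.1201/(2π·20.4) = 9.370×10^-4 m·K/W
  R'_calcium silicate = ln(0.101/0.0539)/(2πk) = 0.6280/(2π·0.0645) = 1.550 m·K/W
  R'_diatomaceous earth = ln(0.118/0.101)/(2πk) = 0.1556/(2π·0.0835) = 0.2965 m·K/W
  R'_conv,out = 1/(2πr h) = 1/(2π·0.118·15.5) = 0.08702 m·K/W
ΣR = 0.001156 + 9.370×10^-4 + 1.550 + 0.2965 + 0.08702 = 1.936 m·K/W
Q' = ΔT/ΣR = (548 K − 298.5 K)/1.936 = 129 W/m

Q' = 129 W/m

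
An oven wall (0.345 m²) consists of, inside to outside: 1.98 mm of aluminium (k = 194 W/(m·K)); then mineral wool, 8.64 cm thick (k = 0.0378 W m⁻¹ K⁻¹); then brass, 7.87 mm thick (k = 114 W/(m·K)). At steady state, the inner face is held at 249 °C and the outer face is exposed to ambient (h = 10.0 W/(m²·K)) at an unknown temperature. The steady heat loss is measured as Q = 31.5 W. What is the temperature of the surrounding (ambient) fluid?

Series resistances:
  R_aluminium = L/(kA) = 0.00198/(194·0.345) = 2.958×10^-5 K/W
  R_mineral wool = L/(kA) = 0.0864/(0.0378·0.345) = 6.625 K/W
  R_brass = L/(kA) = 0.00787/(114·0.345) = 2.001×10^-4 K/W
  R_conv,out = 1/(hA) = 1/(10.0·0.345) = 0.2899 K/W
ΣR = 6.915 K/W
ΔT = Q·ΣR = 31.5 × 6.915 = 217.8 K
Heat flows outward, so T_out = T_in − ΔT = 249 − 217.8 = 31.2 °C

T_out = 31.2 °C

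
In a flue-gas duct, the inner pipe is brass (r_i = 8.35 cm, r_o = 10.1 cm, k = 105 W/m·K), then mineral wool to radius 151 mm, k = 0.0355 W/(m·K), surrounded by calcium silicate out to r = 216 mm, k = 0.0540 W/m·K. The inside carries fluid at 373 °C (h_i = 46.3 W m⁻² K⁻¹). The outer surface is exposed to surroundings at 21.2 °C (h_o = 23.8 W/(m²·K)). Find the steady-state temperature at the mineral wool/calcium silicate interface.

Series thermal resistances, inner to outer:
  R'_conv,in = 1/(2πr h) = 1/(2π·0.0835·46.3) = 0.04117 m·K/W
  R'_brass = ln(0.101/0.0835)/(2πk) = 0.1903/(2π·105) = 2.884×10^-4 m·K/W
  R'_mineral wool = ln(0.151/0.101)/(2πk) = 0.4022/(2π·0.0355) = 1.803 m·K/W
  R'_calcium silicate = ln(0.216/0.151)/(2πk) = 0.3580/(2π·0.0540) = 1.055 m·K/W
  R'_conv,out = 1/(2πr h) = 1/(2π·0.216·23.8) = 0.03096 m·K/W
ΣR = 0.04117 + 2.884×10^-4 + 1.803 + 1.055 + 0.03096 = 2.930 m·K/W
Q' = ΔT/ΣR = (373 °C − 21.2 °C)/2.930 = 120.1 W/m
From the inner boundary to the mineral wool/calcium silicate interface, ΣR_partial = 1.844 m·K/W.
T_interface = T_in − Q'·ΣR_partial = 373 °C − (120.1)(1.844) = 152 °C

T = 152 °C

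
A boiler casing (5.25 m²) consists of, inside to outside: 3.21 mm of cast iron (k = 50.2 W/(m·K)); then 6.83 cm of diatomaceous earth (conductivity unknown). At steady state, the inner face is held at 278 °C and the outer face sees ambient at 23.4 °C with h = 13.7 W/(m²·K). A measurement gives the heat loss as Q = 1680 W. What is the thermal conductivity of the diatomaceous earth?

k = 0.0945 W/m·K

ΣR = ΔT/Q = |278 − 23.4|/1680 = 0.1515 K/W
Known resistances:
  R_cast iron = L/(kA) = 0.00321/(50.2·5.25) = 1.218×10^-5 K/W
  R_conv,out = 1/(hA) = 1/(13.7·5.25) = 0.01390 K/W
R_diatomaceous earth = ΣR − ΣR_known = 0.1515 − 0.01391 = 0.1376 K/W
L/(kA) = 0.1376 ⇒ k = 0.0683/(0.1376·5.25) = 0.0945 W/m·K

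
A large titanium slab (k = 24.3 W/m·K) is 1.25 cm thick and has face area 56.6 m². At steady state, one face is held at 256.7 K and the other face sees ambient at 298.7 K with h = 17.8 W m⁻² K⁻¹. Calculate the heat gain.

Q = 41.9 kW

Series thermal resistances, inner to outer:
  R_titanium = L/(kA) = 0.0125/(24.3·56.6) = 9.088×10^-6 K/W
  R_conv,out = 1/(hA) = 1/(17.8·56.6) = 9.926×10^-4 K/W
ΣR = 9.088×10^-6 + 9.926×10^-4 = 0.001002 K/W
Q = ΔT/ΣR = (256.7 K − 298.7 K)/0.001002 = -41900 W
(Negative Q ⇒ heat flows inward; heat gain = 41900 W.)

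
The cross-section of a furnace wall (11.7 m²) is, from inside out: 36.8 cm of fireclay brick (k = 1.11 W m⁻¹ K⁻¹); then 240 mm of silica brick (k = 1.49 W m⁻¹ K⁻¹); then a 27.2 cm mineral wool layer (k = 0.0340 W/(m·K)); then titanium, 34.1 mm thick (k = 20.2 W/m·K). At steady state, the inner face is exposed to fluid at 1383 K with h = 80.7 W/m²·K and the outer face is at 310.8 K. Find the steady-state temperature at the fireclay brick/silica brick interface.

Treat each layer as a resistance in series:
  R_conv,in = 1/(hA) = 1/(80.7·11.7) = 0.001059 K/W
  R_fireclay brick = L/(kA) = 0.368/(1.11·11.7) = 0.02834 K/W
  R_silica brick = L/(kA) = 0.240/(1.49·11.7) = 0.01377 K/W
  R_mineral wool = L/(kA) = 0.272/(0.0340·11.7) = 0.6838 K/W
  R_titanium = L/(kA) = 0.0341/(20.2·11.7) = 1.443×10^-4 K/W
ΣR = 0.001059 + 0.02834 + 0.01377 + 0.6838 + 1.443×10^-4 = 0.7271 K/W
Q = ΔT/ΣR = (1383 K − 310.8 K)/0.7271 = 1475 W
From the inner boundary to the fireclay brick/silica brick interface, ΣR_partial = 0.02940 K/W.
T_interface = T_in − Q·ΣR_partial = 1383 K − (1475)(0.02940) = 1340 K

T = 1340 K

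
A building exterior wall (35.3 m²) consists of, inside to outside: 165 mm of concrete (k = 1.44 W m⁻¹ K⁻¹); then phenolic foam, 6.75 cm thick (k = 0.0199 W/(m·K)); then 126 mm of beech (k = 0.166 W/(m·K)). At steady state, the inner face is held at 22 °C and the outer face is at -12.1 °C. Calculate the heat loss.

Q = 282 W

Resistance network (inner→outer):
  R_concrete = L/(kA) = 0.165/(1.44·35.3) = 0.003246 K/W
  R_phenolic foam = L/(kA) = 0.0675/(0.0199·35.3) = 0.09609 K/W
  R_beech = L/(kA) = 0.126/(0.166·35.3) = 0.02150 K/W
ΣR = 0.003246 + 0.09609 + 0.02150 = 0.1208 K/W
Q = ΔT/ΣR = (22 °C − -12.1 °C)/0.1208 = 282 W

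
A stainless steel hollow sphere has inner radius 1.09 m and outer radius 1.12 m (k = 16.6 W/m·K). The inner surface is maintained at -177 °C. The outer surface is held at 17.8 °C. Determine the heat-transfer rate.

Q = 1650 kW

Q = 4πk·ΔT/(1/r₁ − 1/r₂) = 4π × 16.6 × 194.8 / (1/1.09 − 1/1.12) = 1.65×10^6 W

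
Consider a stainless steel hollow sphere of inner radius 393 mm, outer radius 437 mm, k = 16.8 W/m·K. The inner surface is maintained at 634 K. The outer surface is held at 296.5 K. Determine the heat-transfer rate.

Q = 4πk·ΔT/(1/r₁ − 1/r₂) = 4π × 16.8 × 337.5 / (1/0.393 − 1/0.437) = 2.78×10^5 W

Q = 278 kW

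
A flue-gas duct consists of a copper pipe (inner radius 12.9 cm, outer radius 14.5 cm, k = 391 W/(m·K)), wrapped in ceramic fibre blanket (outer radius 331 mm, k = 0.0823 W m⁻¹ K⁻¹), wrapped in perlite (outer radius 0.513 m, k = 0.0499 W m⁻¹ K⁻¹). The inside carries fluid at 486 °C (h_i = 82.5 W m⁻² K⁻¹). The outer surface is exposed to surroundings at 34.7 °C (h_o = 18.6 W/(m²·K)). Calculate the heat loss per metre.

Q' = 149 W/m

Resistance network (inner→outer):
  R'_conv,in = 1/(2πr h) = 1/(2π·0.129·82.5) = 0.01495 m·K/W
  R'_copper = ln(0.145/0.129)/(2πk) = 0.1169/(2π·391) = 4.759×10^-5 m·K/W
  R'_ceramic fibre blanket = ln(0.331/0.145)/(2πk) = 0.8254/(2π·0.0823) = 1.596 m·K/W
  R'_perlite = ln(0.513/0.331)/(2πk) = 0.4382/(2π·0.0499) = 1.397 m·K/W
  R'_conv,out = 1/(2πr h) = 1/(2π·0.513·18.6) = 0.01668 m·K/W
ΣR = 0.01495 + 4.759×10^-5 + 1.596 + 1.397 + 0.01668 = 3.025 m·K/W
Q' = ΔT/ΣR = (486 °C − 34.7 °C)/3.025 = 149 W/m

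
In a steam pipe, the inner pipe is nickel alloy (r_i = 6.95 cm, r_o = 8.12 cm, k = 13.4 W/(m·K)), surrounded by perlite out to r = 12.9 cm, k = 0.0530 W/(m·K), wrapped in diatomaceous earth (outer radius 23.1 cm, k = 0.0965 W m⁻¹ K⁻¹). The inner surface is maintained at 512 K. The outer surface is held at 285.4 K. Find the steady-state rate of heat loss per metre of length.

Series thermal resistances, inner to outer:
  R'_nickel alloy = ln(0.0812/0.0695)/(2πk) = 0.1556/(2π·13.4) = 0.001848 m·K/W
  R'_perlite = ln(0.129/0.0812)/(2πk) = 0.4629/(2π·0.0530) = 1.390 m·K/W
  R'_diatomaceous earth = ln(0.231/0.129)/(2πk) = 0.5826/(2π·0.0965) = 0.9609 m·K/W
ΣR = 0.001848 + 1.390 + 0.9609 = 2.353 m·K/W
Q' = ΔT/ΣR = (512 K − 285.4 K)/2.353 = 96.3 W/m

Q' = 96.3 W/m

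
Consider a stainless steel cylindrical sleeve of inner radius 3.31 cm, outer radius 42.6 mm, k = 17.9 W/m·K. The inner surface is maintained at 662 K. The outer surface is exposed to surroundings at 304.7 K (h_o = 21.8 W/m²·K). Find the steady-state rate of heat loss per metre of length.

Q' = 2.06 kW/m

Treat each layer as a resistance in series:
  R'_stainless steel = ln(0.0426/0.0331)/(2πk) = 0.2523/(2π·17.9) = 0.002243 m·K/W
  R'_conv,out = 1/(2πr h) = 1/(2π·0.0426·21.8) = 0.1714 m·K/W
ΣR = 0.002243 + 0.1714 = 0.1736 m·K/W
Q' = ΔT/ΣR = (662 K − 304.7 K)/0.1736 = 2060 W/m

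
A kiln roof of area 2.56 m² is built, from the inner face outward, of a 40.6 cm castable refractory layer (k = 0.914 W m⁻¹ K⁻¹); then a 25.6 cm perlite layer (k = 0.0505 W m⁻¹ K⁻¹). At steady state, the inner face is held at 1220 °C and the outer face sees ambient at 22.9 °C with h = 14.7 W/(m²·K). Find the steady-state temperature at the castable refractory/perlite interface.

T = 1125 °C

Treat each layer as a resistance in series:
  R_castable refractory = L/(kA) = 0.406/(0.914·2.56) = 0.1735 K/W
  R_perlite = L/(kA) = 0.256/(0.0505·2.56) = 1.980 K/W
  R_conv,out = 1/(hA) = 1/(14.7·2.56) = 0.02657 K/W
ΣR = 0.1735 + 1.980 + 0.02657 = 2.180 K/W
Q = ΔT/ΣR = (1220 °C − 22.9 °C)/2.180 = 549.1 W
From the inner boundary to the castable refractory/perlite interface, ΣR_partial = 0.1735 K/W.
T_interface = T_in − Q·ΣR_partial = 1220 °C − (549.1)(0.1735) = 1125 °C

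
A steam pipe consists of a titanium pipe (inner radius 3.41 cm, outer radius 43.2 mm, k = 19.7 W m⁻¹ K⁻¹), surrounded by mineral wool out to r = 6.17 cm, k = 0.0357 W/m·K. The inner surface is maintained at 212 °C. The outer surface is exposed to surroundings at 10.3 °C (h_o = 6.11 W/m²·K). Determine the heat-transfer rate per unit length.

Q' = 100 W/m

Series thermal resistances, inner to outer:
  R'_titanium = ln(0.0432/0.0341)/(2πk) = 0.2365/(2π·19.7) = 0.001911 m·K/W
  R'_mineral wool = ln(0.0617/0.0432)/(2πk) = 0.3564/(2π·0.0357) = 1.589 m·K/W
  R'_conv,out = 1/(2πr h) = 1/(2π·0.0617·6.11) = 0.4222 m·K/W
ΣR = 0.001911 + 1.589 + 0.4222 = 2.013 m·K/W
Q' = ΔT/ΣR = (212 °C − 10.3 °C)/2.013 = 100 W/m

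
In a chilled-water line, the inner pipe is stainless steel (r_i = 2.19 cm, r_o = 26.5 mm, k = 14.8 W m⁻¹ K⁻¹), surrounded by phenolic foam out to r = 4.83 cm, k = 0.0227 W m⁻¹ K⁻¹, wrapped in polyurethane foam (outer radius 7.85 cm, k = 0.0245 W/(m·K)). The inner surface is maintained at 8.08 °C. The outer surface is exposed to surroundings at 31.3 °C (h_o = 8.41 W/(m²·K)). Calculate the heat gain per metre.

Series thermal resistances, inner to outer:
  R'_stainless steel = ln(0.0265/0.0219)/(2πk) = 0.1907/(2π·14.8) = 0.002050 m·K/W
  R'_phenolic foam = ln(0.0483/0.0265)/(2πk) = 0.6003/(2π·0.0227) = 4.209 m·K/W
  R'_polyurethane foam = ln(0.0785/0.0483)/(2πk) = 0.4857/(2π·0.0245) = 3.155 m·K/W
  R'_conv,out = 1/(2πr h) = 1/(2π·0.0785·8.41) = 0.2411 m·K/W
ΣR = 0.002050 + 4.209 + 3.155 + 0.2411 = 7.607 m·K/W
Q' = ΔT/ΣR = (8.08 °C − 31.3 °C)/7.607 = -3.05 W/m
(Negative Q' ⇒ heat flows inward; heat gain = 3.05 W/m.)

Q' = 3.05 W/m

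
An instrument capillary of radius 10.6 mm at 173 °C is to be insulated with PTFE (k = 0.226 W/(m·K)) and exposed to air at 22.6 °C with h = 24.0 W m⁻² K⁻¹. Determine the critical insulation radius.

For a cylinder, r_cr = k_ins/h = 0.226/24.0 = 0.00942 m = 0.942 cm

r_cr = 0.942 cm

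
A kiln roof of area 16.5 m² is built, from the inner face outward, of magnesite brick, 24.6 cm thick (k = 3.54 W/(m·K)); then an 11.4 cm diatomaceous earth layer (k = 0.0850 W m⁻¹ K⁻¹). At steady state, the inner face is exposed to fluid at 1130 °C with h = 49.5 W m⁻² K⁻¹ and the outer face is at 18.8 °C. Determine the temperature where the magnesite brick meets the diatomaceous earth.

T = 1060 °C

Series thermal resistances, inner to outer:
  R_conv,in = 1/(hA) = 1/(49.5·16.5) = 0.001224 K/W
  R_magnesite brick = L/(kA) = 0.246/(3.54·16.5) = 0.004212 K/W
  R_diatomaceous earth = L/(kA) = 0.114/(0.0850·16.5) = 0.08128 K/W
ΣR = 0.001224 + 0.004212 + 0.08128 = 0.08672 K/W
Q = ΔT/ΣR = (1130 °C − 18.8 °C)/0.08672 = 12810 W
From the inner boundary to the magnesite brick/diatomaceous earth interface, ΣR_partial = 0.005436 K/W.
T_interface = T_in − Q·ΣR_partial = 1130 °C − (12810)(0.005436) = 1060 °C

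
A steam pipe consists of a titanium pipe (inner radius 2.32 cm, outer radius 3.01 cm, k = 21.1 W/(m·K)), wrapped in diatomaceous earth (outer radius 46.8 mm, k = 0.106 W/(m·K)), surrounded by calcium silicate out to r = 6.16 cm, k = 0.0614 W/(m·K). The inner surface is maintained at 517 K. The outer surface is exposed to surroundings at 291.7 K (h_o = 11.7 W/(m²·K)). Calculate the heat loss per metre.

Q' = 141 W/m

Treat each layer as a resistance in series:
  R'_titanium = ln(0.0301/0.0232)/(2πk) = 0.2604/(2π·21.1) = 0.001964 m·K/W
  R'_diatomaceous earth = ln(0.0468/0.0301)/(2πk) = 0.4414/(2π·0.106) = 0.6627 m·K/W
  R'_calcium silicate = ln(0.0616/0.0468)/(2πk) = 0.2748/(2π·0.0614) = 0.7123 m·K/W
  R'_conv,out = 1/(2πr h) = 1/(2π·0.0616·11.7) = 0.2208 m·K/W
ΣR = 0.001964 + 0.6627 + 0.7123 + 0.2208 = 1.598 m·K/W
Q' = ΔT/ΣR = (517 K − 291.7 K)/1.598 = 141 W/m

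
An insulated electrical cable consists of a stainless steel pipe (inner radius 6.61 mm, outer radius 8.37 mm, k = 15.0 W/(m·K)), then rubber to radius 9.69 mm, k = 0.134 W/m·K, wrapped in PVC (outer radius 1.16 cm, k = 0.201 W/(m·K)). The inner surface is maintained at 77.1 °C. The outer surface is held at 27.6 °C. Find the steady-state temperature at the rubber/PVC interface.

Series thermal resistances, inner to outer:
  R'_stainless steel = ln(0.00837/0.00661)/(2πk) = 0.2361/(2π·15.0) = 0.002505 m·K/W
  R'_rubber = ln(0.00969/0.00837)/(2πk) = 0.1464/(2π·0.134) = 0.1739 m·K/W
  R'_PVC = ln(0.0116/0.00969)/(2πk) = 0.1799/(2π·0.201) = 0.1425 m·K/W
ΣR = 0.002505 + 0.1739 + 0.1425 = 0.3189 m·K/W
Q' = ΔT/ΣR = (77.1 °C − 27.6 °C)/0.3189 = 155.2 W/m
From the inner boundary to the rubber/PVC interface, ΣR_partial = 0.1764 m·K/W.
T_interface = T_in − Q'·ΣR_partial = 77.1 °C − (155.2)(0.1764) = 49.7 °C

T = 49.7 °C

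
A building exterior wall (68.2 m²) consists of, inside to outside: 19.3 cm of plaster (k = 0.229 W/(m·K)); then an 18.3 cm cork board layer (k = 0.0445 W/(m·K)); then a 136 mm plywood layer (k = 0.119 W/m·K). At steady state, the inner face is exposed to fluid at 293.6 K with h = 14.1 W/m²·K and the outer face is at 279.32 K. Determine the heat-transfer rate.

Q = 158 W

Series thermal resistances, inner to outer:
  R_conv,in = 1/(hA) = 1/(14.1·68.2) = 0.001040 K/W
  R_plaster = L/(kA) = 0.193/(0.229·68.2) = 0.01236 K/W
  R_cork board = L/(kA) = 0.183/(0.0445·68.2) = 0.06030 K/W
  R_plywood = L/(kA) = 0.136/(0.119·68.2) = 0.01676 K/W
ΣR = 0.001040 + 0.01236 + 0.06030 + 0.01676 = 0.09046 K/W
Q = ΔT/ΣR = (293.6 K − 279.32 K)/0.09046 = 158 W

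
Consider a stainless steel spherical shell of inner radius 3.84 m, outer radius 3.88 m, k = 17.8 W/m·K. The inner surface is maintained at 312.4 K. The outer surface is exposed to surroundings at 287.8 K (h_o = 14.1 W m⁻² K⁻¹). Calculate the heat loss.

Q = 63.6 kW

Series thermal resistances, inner to outer:
  R_stainless steel = (1/3.84 − 1/3.88)/(4πk) = 0.002685/(4π·17.8) = 1.200×10^-5 K/W
  R_conv,out = 1/(4πr²h) = 1/(4π·3.88²·14.1) = 3.749×10^-4 K/W
ΣR = 1.200×10^-5 + 3.749×10^-4 = 3.869×10^-4 K/W
Q = ΔT/ΣR = (312.4 K − 287.8 K)/3.869×10^-4 = 63600 W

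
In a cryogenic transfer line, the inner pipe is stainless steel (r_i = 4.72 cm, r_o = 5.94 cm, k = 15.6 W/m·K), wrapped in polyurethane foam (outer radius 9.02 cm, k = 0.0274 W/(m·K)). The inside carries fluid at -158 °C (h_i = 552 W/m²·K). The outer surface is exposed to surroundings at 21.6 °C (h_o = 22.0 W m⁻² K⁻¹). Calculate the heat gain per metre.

Q' = 71.4 W/m

Treat each layer as a resistance in series:
  R'_conv,in = 1/(2πr h) = 1/(2π·0.0472·552) = 0.006109 m·K/W
  R'_stainless steel = ln(0.0594/0.0472)/(2πk) = 0.2299/(2π·15.6) = 0.002345 m·K/W
  R'_polyurethane foam = ln(0.0902/0.0594)/(2πk) = 0.4177/(2π·0.0274) = 2.426 m·K/W
  R'_conv,out = 1/(2πr h) = 1/(2π·0.0902·22.0) = 0.08020 m·K/W
ΣR = 0.006109 + 0.002345 + 2.426 + 0.08020 = 2.515 m·K/W
Q' = ΔT/ΣR = (-158 °C − 21.6 °C)/2.515 = -71.4 W/m
(Negative Q' ⇒ heat flows inward; heat gain = 71.4 W/m.)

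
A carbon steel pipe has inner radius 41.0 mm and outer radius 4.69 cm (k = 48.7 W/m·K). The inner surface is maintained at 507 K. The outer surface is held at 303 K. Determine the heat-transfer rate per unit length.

Q' = 2πk·ΔT/ln(r₂/r₁) = 2π × 48.7 × 204 / ln(0.0469/0.0410) = 4.64×10^5 W/m

Q' = 4.64×10^5 W/m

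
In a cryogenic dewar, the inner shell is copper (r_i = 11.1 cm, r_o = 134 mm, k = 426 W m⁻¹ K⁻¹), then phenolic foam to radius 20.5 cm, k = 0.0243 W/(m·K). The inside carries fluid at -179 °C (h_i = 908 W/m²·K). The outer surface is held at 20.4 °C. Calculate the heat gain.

Series thermal resistances, inner to outer:
  R_conv,in = 1/(4πr²h) = 1/(4π·0.111²·908) = 0.007113 K/W
  R_copper = (1/0.111 − 1/0.134)/(4πk) = 1.546/(4π·426) = 2.889×10^-4 K/W
  R_phenolic foam = (1/0.134 − 1/0.205)/(4πk) = 2.585/(4π·0.0243) = 8.464 K/W
ΣR = 0.007113 + 2.889×10^-4 + 8.464 = 8.471 K/W
Q = ΔT/ΣR = (-179 °C − 20.4 °C)/8.471 = -23.5 W
(Negative Q ⇒ heat flows inward; heat gain = 23.5 W.)

Q = 23.5 W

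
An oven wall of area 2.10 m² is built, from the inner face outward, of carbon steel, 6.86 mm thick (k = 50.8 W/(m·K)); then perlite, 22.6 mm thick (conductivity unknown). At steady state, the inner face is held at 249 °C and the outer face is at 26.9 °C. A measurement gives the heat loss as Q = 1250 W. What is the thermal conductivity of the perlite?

ΣR = ΔT/Q = |249 − 26.9|/1250 = 0.1777 K/W
Known resistances:
  R_carbon steel = L/(kA) = 0.00686/(50.8·2.10) = 6.430×10^-5 K/W
R_perlite = ΣR − ΣR_known = 0.1777 − 6.430×10^-5 = 0.1776 K/W
L/(kA) = 0.1776 ⇒ k = 0.0226/(0.1776·2.10) = 0.0606 W/m·K

k = 0.0606 W/m·K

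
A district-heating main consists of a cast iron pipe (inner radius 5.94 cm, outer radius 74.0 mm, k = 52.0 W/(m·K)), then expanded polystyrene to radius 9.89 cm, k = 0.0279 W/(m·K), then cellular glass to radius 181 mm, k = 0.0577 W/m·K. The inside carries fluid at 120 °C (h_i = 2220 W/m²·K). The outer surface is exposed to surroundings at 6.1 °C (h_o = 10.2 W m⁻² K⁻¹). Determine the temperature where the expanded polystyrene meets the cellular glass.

T = 64.7 °C

Treat each layer as a resistance in series:
  R'_conv,in = 1/(2πr h) = 1/(2π·0.0594·2220) = 0.001207 m·K/W
  R'_cast iron = ln(0.0740/0.0594)/(2πk) = 0.2198/(2π·52.0) = 6.726×10^-4 m·K/W
  R'_expanded polystyrene = ln(0.0989/0.0740)/(2πk) = 0.2900/(2π·0.0279) = 1.655 m·K/W
  R'_cellular glass = ln(0.181/0.0989)/(2πk) = 0.6044/(2π·0.0577) = 1.667 m·K/W
  R'_conv,out = 1/(2πr h) = 1/(2π·0.181·10.2) = 0.08621 m·K/W
ΣR = 0.001207 + 6.726×10^-4 + 1.655 + 1.667 + 0.08621 = 3.410 m·K/W
Q' = ΔT/ΣR = (120 °C − 6.1 °C)/3.410 = 33.40 W/m
From the inner boundary to the expanded polystyrene/cellular glass interface, ΣR_partial = 1.657 m·K/W.
T_interface = T_in − Q'·ΣR_partial = 120 °C − (33.40)(1.657) = 64.7 °C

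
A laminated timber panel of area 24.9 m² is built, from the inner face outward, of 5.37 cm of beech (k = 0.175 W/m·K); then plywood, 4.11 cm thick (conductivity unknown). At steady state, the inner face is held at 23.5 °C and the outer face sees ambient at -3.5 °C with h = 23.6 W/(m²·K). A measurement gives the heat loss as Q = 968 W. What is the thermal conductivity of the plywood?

k = 0.119 W/m·K

ΣR = ΔT/Q = |23.5 − -3.5|/968 = 0.02789 K/W
Known resistances:
  R_beech = L/(kA) = 0.0537/(0.175·24.9) = 0.01232 K/W
  R_conv,out = 1/(hA) = 1/(23.6·24.9) = 0.001702 K/W
R_plywood = ΣR − ΣR_known = 0.02789 − 0.01402 = 0.01387 K/W
L/(kA) = 0.01387 ⇒ k = 0.0411/(0.01387·24.9) = 0.119 W/m·K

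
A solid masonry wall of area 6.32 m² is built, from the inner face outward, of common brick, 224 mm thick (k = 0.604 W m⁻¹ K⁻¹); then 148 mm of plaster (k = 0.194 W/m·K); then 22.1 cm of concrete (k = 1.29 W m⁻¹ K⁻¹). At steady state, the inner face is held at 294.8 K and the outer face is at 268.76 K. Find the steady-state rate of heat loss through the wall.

Q = 126 W

Treat each layer as a resistance in series:
  R_common brick = L/(kA) = 0.224/(0.604·6.32) = 0.05868 K/W
  R_plaster = L/(kA) = 0.148/(0.194·6.32) = 0.1207 K/W
  R_concrete = L/(kA) = 0.221/(1.29·6.32) = 0.02711 K/W
ΣR = 0.05868 + 0.1207 + 0.02711 = 0.2065 K/W
Q = ΔT/ΣR = (294.8 K − 268.76 K)/0.2065 = 126 W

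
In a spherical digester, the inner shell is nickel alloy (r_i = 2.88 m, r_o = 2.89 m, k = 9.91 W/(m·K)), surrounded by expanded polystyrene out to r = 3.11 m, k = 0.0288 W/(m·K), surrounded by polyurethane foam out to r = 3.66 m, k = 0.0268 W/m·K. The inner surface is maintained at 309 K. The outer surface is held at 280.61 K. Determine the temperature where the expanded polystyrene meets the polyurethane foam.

Series thermal resistances, inner to outer:
  R_nickel alloy = (1/2.88 − 1/2.89)/(4πk) = 0.001201/(4π·9.91) = 9.648×10^-6 K/W
  R_expanded polystyrene = (1/2.89 − 1/3.11)/(4πk) = 0.02448/(4π·0.0288) = 0.06763 K/W
  R_polyurethane foam = (1/3.11 − 1/3.66)/(4πk) = 0.04832/(4π·0.0268) = 0.1435 K/W
ΣR = 9.648×10^-6 + 0.06763 + 0.1435 = 0.2111 K/W
Q = ΔT/ΣR = (309 K − 280.61 K)/0.2111 = 134.5 W
From the inner boundary to the expanded polystyrene/polyurethane foam interface, ΣR_partial = 0.06764 K/W.
T_interface = T_in − Q·ΣR_partial = 309 K − (134.5)(0.06764) = 299.9 K

T = 299.9 K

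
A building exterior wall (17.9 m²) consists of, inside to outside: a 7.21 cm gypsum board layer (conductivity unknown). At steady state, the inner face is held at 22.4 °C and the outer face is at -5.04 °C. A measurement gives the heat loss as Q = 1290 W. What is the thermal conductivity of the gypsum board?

k = 0.189 W/m·K

ΣR = ΔT/Q = |22.4 − -5.04|/1290 = 0.02127 K/W
L/(kA) = 0.02127 ⇒ k = 0.0721/(0.02127·17.9) = 0.189 W/m·K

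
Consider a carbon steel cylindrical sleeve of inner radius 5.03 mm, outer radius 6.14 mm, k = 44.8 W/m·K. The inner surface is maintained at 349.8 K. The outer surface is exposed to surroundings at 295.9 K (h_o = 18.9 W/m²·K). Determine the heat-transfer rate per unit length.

Q' = 39.3 W/m

Series thermal resistances, inner to outer:
  R'_carbon steel = ln(0.00614/0.00503)/(2πk) = 0.1994/(2π·44.8) = 7.084×10^-4 m·K/W
  R'_conv,out = 1/(2πr h) = 1/(2π·0.00614·18.9) = 1.371 m·K/W
ΣR = 7.084×10^-4 + 1.371 = 1.372 m·K/W
Q' = ΔT/ΣR = (349.8 K − 295.9 K)/1.372 = 39.3 W/m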